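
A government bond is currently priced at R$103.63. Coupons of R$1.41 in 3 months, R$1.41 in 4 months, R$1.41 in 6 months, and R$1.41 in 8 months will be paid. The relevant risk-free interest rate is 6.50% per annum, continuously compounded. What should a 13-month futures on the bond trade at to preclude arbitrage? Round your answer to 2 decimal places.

R$105.31

PV(coupons) I = 1.41·e^(−0.0650·3/12) + 1.41·e^(−0.0650·4/12) + 1.41·e^(−0.0650·6/12) + 1.41·e^(−0.0650·8/12)
I = 1.3873 + 1.3798 + 1.3649 + 1.3502 = 5.4822
F = (S − I)·e^(rT) = (103.63 − 5.4822) · e^(0.0650·13/12)
= 98.1478 · e^0.070417 = 98.1478 × 1.072956 = R$105.31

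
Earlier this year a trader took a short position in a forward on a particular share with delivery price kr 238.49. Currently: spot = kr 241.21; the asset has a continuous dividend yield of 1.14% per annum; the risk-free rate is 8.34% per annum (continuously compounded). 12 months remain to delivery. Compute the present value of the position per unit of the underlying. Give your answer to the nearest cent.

-kr 19.07

Current fair forward for the remaining 12 months: F = S·e^((r − q)·T), (r − q) = 0.0834 − 0.0114 = 0.0720
F = 241.21 · e^(0.0720 × 12/12) = 241.21 × 1.074655 = 259.2175
Value of long forward = (F − K)·e^(−rT) = (259.2175 − 238.49) · e^(−0.0834·12/12)
= 20.7275 × 0.919983 = 19.07
Short position value = −(long value) = -kr 19.07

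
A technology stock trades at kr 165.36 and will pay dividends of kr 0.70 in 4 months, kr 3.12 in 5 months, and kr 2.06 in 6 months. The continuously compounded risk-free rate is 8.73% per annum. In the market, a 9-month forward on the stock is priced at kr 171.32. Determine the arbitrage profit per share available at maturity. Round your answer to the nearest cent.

PV(dividends) I = 0.70·e^(−0.0873·4/12) + 3.12·e^(−0.0873·5/12) + 2.06·e^(−0.0873·6/12) = 5.6605
Fair forward F* = (S − I)·e^(rT) = (165.36 − 5.6605)·e^0.065475 = 159.6995 × 1.067666 = 170.5057
Market kr 171.32 > fair 170.5057: forward overpriced → cash-and-carry (borrow at r, buy the stock and collect the dividends, short the forward).
Profit at T = |F_mkt − F*| = |171.32 − 170.5057| = kr 0.81 per share

kr 0.81 per share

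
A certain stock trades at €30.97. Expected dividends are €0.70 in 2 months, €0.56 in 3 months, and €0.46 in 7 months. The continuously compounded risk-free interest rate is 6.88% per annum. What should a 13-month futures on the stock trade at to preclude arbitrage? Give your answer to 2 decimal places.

PV(dividends) I = 0.70·e^(−0.0688·2/12) + 0.56·e^(−0.0688·3/12) + 0.46·e^(−0.0688·7/12)
I = 0.6920 + 0.5505 + 0.4419 = 1.6844
F = (S − I)·e^(rT) = (30.97 − 1.6844) · e^(0.0688·13/12)
= 29.2856 · e^0.074533 = 29.2856 × 1.077381 = €31.55

€31.55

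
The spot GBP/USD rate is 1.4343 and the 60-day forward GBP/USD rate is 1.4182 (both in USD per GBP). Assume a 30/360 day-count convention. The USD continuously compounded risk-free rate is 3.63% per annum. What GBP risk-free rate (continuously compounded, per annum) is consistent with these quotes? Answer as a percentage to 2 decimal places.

10.40%

F = S·e^((r_USD − r_GBP)T) ⇒ r_GBP = r_USD − ln(F/S)/T
ln(1.4182/1.4343) = -0.011288; /(60/360) = -0.067728
r_GBP = 0.0363 + 0.067728 = 0.104028
r_GBP = 10.40%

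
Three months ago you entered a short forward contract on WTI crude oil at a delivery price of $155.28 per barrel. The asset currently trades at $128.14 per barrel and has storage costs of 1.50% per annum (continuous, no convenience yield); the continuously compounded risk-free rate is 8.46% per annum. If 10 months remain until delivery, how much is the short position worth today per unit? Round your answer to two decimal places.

Current fair forward for the remaining 10 months: F = S·e^((r + u)·T), (r + u) = 0.0846 + 0.0150 = 0.0996
F = 128.14 · e^(0.0996 × 10/12) = 128.14 × 1.086542 = 139.2295
Value of long forward = (F − K)·e^(−rT) = (139.2295 − 155.28) · e^(−0.0846·10/12)
= -16.0505 × 0.931928 = -14.96
Short position value = −(long value) = $14.96

$14.96 per barrel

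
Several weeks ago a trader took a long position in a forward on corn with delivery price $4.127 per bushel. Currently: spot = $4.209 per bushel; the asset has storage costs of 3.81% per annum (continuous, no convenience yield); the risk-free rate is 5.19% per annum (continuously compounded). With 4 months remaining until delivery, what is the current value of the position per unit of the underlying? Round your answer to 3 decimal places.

Current fair forward for the remaining 4 months: F = S·e^((r + u)·T), (r + u) = 0.0519 + 0.0381 = 0.0900
F = 4.209 · e^(0.0900 × 4/12) = 4.209 × 1.030455 = 4.3372
Value of long forward = (F − K)·e^(−rT) = (4.3372 − 4.127) · e^(−0.0519·4/12)
= 0.2102 × 0.982849 = 0.207

$0.207 per bushel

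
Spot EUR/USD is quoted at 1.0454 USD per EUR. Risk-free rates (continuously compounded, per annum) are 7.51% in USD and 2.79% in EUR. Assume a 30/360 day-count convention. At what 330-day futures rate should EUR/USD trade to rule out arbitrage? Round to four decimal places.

1.0916

F = S·e^((r_USD − r_EUR)T) = 1.0454 · e^((0.0751 − 0.0279) × 330/360)
= 1.0454 · e^0.043267 = 1.0454 × 1.044217
F = 1.0916 USD per EUR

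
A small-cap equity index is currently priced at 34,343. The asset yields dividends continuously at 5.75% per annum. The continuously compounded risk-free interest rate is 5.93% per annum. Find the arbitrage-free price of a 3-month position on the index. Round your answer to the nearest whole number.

F = S·e^((r − q)T) = 34343 · e^((0.0593 − 0.0575) × 3/12)
= 34343 · e^0.000450 = 34343 × 1.000450
F = 34,358

34,358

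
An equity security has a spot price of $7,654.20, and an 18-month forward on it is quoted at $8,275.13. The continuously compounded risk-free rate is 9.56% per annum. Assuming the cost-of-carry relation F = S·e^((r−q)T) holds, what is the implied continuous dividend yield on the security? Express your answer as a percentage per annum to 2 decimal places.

4.36%

From F = S·e^((r−q)T): (r − q) = ln(F/S)/T
ln(8275.13/7654.20) = ln(1.081123) = 0.078000
(r − q) = 0.078000 / (18/12) = 0.052000
q = r − ln(F/S)/T = 0.0956 − 0.052000 = 0.043600
q = 4.36%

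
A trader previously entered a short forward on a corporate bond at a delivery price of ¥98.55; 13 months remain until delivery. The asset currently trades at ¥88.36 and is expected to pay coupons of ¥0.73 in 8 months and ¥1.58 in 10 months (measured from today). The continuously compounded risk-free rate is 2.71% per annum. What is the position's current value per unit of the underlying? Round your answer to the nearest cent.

¥9.60

PV(remaining coupons) I = 0.73·e^(−0.0271·8/12) + 1.58·e^(−0.0271·10/12) = 2.2616
Current forward F = (S − I)·e^(rT) = (88.36 − 2.2616)·e^(0.0271·13/12) = 86.0984 × 1.029794 = 88.6636
Value (long) = (F − K)·e^(−rT) = (88.6636 − 98.55) × 0.971068 = -9.6004
Short position value = −(long value) = ¥9.60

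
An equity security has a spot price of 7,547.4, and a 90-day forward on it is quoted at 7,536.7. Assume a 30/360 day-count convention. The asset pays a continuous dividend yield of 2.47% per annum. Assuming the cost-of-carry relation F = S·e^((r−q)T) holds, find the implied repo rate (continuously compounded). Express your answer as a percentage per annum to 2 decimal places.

1.90%

From F = S·e^((r−q)T): (r − q) = ln(F/S)/T
ln(7536.7/7547.4) = ln(0.998582) = -0.001419
(r − q) = -0.001419 / (90/360) = -0.005676
r = ln(F/S)/T + q = -0.005676 + 0.0247 = 0.019024
r = 1.90%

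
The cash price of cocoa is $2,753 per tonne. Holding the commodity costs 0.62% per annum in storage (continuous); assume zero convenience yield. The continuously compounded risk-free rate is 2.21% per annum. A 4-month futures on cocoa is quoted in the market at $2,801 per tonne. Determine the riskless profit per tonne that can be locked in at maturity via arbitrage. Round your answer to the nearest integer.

Fair futures: F* = S·e^(carry·T), with carry = (r + u) = 0.0221 + 0.0062 = 0.0283
F* = 2753 · e^(0.0283 × 4/12) = 2753 · e^0.009433 = 2753 × 1.009478 = $2779.0929
Market $2801 > fair $2779.0929: forward overpriced → cash-and-carry (buy spot, short the forward).
At maturity, profit = |F_mkt − F*| = |2801 − 2779.0929| = $22 per tonne

$22 per tonne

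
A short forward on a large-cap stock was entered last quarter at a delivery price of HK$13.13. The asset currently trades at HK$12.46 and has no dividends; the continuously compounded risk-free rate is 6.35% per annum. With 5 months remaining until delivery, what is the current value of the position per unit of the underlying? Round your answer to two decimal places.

HK$0.33

Current fair forward for the remaining 5 months: F = S·e^(r·T), r = 0.0635
F = 12.46 · e^(0.0635 × 5/12) = 12.46 × 1.026811 = 12.7941
Value of long forward = (F − K)·e^(−rT) = (12.7941 − 13.13) · e^(−0.0635·5/12)
= -0.3359 × 0.973889 = -0.33
Short position value = −(long value) = HK$0.33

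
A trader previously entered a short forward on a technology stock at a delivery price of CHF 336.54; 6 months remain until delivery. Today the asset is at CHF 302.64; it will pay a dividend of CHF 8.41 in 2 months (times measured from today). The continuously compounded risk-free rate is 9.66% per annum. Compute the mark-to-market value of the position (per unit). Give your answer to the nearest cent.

PV(remaining dividends) I = 8.41·e^(−0.0966·2/12) = 8.2757
Current forward F = (S − I)·e^(rT) = (302.64 − 8.2757)·e^(0.0966·6/12) = 294.3643 × 1.049485 = 308.9309
Value (long) = (F − K)·e^(−rT) = (308.9309 − 336.54) × 0.952848 = -26.3073
Short position value = −(long value) = CHF 26.31

CHF 26.31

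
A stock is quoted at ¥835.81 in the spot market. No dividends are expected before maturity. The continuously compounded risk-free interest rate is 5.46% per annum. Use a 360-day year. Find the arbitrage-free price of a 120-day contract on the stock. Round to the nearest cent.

¥851.16

F = S·e^(rT) = 835.81 · e^(0.0546 × 120/360)
= 835.81 · e^0.018200 = 835.81 × 1.018367
F = ¥851.16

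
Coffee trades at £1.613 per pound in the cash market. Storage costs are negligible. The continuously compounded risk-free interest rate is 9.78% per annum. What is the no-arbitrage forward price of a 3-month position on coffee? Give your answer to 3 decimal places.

F = S·e^(rT) = 1.613 · e^(0.0978 × 3/12) = 1.613 · e^0.024450
= 1.613 × 1.024751 = £1.653 per pound

£1.653 per pound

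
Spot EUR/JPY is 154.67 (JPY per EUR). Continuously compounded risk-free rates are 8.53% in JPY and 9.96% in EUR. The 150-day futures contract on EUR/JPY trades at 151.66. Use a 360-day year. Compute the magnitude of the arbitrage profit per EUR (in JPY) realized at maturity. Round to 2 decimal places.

Fair futures: F* = S·e^(carry·T), with carry = (r_JPY − r_EUR) = 0.0853 − 0.0996 = -0.0143
F* = 154.67 · e^(-0.0143 × 150/360) = 154.67 · e^-0.005958 = 154.67 × 0.994060 = 153.7513
Market 151.66 < fair 153.7513: forward underpriced → reverse cash-and-carry (short spot, go long the forward).
At maturity, profit = |F_mkt − F*| = |151.66 − 153.7513| = 2.09 per EUR (in JPY)

2.09 per EUR (in JPY)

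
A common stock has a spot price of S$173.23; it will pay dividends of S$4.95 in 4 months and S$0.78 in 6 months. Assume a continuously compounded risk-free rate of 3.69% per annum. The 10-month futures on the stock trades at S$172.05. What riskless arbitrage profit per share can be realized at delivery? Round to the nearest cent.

PV(dividends) I = 4.95·e^(−0.0369·4/12) + 0.78·e^(−0.0369·6/12) = 5.6552
Fair futures F* = (S − I)·e^(rT) = (173.23 − 5.6552)·e^0.030750 = 167.5748 × 1.031228 = 172.8078
Market S$172.05 < fair 172.8078: forward underpriced → reverse cash-and-carry (short the stock, invest proceeds at r, pay the dividends, go long the forward).
Profit at T = |F_mkt − F*| = |172.05 − 172.8078| = S$0.76 per share

S$0.76 per share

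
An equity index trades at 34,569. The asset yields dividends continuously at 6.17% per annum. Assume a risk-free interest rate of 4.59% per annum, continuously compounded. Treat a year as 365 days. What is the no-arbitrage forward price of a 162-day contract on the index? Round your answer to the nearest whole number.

34,327

F = S·e^((r − q)T) = 34569 · e^((0.0459 − 0.0617) × 162/365)
= 34569 · e^-0.007013 = 34569 × 0.993012
F = 34,327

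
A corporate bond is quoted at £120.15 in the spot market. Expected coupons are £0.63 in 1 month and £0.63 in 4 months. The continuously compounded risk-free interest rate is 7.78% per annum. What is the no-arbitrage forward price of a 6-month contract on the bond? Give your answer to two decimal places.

PV(coupons) I = 0.63·e^(−0.0778·1/12) + 0.63·e^(−0.0778·4/12)
I = 0.6259 + 0.6139 = 1.2398
F = (S − I)·e^(rT) = (120.15 − 1.2398) · e^(0.0778·6/12)
= 118.9102 · e^0.038900 = 118.9102 × 1.039667 = £123.63

£123.63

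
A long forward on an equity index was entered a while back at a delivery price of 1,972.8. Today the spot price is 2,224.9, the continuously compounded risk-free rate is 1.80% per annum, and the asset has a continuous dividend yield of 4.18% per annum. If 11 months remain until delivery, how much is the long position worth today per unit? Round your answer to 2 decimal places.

Current fair forward for the remaining 11 months: F = S·e^((r − q)·T), (r − q) = 0.0180 − 0.0418 = -0.0238
F = 2224.9 · e^(-0.0238 × 11/12) = 2224.9 × 0.97841960 = 2176.8858
Value of long forward = (F − K)·e^(−rT) = (2176.8858 − 1972.8) · e^(−0.0180·11/12)
= 204.0858 × 0.98363538 = 200.75

200.75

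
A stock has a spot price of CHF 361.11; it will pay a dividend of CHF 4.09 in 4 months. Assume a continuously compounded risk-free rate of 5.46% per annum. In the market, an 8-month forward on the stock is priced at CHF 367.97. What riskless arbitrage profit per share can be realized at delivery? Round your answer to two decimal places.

PV(dividends) I = 4.09·e^(−0.0546·4/12) = 4.0162
Fair forward F* = (S − I)·e^(rT) = (361.11 − 4.0162)·e^0.036400 = 357.0938 × 1.037071 = 370.3316
Market CHF 367.97 < fair 370.3316: forward underpriced → reverse cash-and-carry (short the stock, invest proceeds at r, pay the dividends, go long the forward).
Profit at T = |F_mkt − F*| = |367.97 − 370.3316| = CHF 2.36 per share

CHF 2.36 per share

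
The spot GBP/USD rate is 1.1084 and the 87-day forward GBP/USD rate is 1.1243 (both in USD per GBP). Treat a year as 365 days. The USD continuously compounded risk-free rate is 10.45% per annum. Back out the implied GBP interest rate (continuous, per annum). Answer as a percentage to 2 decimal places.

F = S·e^((r_USD − r_GBP)T) ⇒ r_GBP = r_USD − ln(F/S)/T
ln(1.1243/1.1084) = 0.014243; /(87/365) = 0.059755
r_GBP = 0.1045 − 0.059755 = 0.044745
r_GBP = 4.47%

4.47%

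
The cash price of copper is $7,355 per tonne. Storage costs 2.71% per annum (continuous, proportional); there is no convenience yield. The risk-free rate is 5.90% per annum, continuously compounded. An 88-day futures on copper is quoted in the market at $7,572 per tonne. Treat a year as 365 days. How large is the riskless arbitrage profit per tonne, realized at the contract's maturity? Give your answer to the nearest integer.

$63 per tonne

Fair futures: F* = S·e^(carry·T), with carry = (r + u) = 0.0590 + 0.0271 = 0.0861
F* = 7355 · e^(0.0861 × 88/365) = 7355 · e^0.020758 = 7355 × 1.020975 = $7509.2711
Market $7572 > fair $7509.2711: forward overpriced → cash-and-carry (buy spot, short the forward).
At maturity, profit = |F_mkt − F*| = |7572 − 7509.2711| = $63 per tonne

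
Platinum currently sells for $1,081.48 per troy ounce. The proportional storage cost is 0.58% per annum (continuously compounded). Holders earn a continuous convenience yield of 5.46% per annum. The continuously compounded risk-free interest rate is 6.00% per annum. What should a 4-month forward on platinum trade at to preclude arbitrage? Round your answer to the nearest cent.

$1,085.53 per troy ounce

Net carry = r + u − y = 0.0600 + 0.0058 − 0.0546 = 0.0112
F = S·e^((r+u−y)T) = 1081.48 · e^(0.0112 × 4/12) = 1081.48 · e^0.00373333
= 1081.48 × 1.00374031 = $1,085.53 per troy ounce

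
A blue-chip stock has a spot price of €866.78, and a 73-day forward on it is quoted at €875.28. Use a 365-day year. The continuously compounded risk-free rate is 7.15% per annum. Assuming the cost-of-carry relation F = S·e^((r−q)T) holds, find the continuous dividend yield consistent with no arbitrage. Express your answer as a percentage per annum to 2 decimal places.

From F = S·e^((r−q)T): (r − q) = ln(F/S)/T
ln(875.28/866.78) = ln(1.009806) = 0.009758
(r − q) = 0.009758 / (73/365) = 0.048790
q = r − ln(F/S)/T = 0.0715 − 0.048790 = 0.022710
q = 2.27%

2.27%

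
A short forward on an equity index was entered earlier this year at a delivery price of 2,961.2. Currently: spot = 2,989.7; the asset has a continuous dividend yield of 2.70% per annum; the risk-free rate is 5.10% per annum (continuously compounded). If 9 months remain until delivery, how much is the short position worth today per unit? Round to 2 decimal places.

Current fair forward for the remaining 9 months: F = S·e^((r − q)·T), (r − q) = 0.0510 − 0.0270 = 0.0240
F = 2989.7 · e^(0.0240 × 9/12) = 2989.7 × 1.01816298 = 3044.0019
Value of long forward = (F − K)·e^(−rT) = (3044.0019 − 2961.2) · e^(−0.0510·9/12)
= 82.8019 × 0.96247229 = 79.69
Short position value = −(long value) = -79.69

-79.69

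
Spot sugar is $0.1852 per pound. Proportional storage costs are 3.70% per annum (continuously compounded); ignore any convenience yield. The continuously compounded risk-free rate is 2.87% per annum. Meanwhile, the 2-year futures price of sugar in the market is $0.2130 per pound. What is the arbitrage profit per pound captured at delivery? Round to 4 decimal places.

Fair futures: F* = S·e^(carry·T), with carry = (r + u) = 0.0287 + 0.0370 = 0.0657
F* = 0.1852 · e^(0.0657 × 2) = 0.1852 · e^0.131400 = 0.1852 × 1.140424 = $0.2112
Market $0.2130 > fair $0.2112: forward overpriced → cash-and-carry (buy spot, short the forward).
At maturity, profit = |F_mkt − F*| = |0.2130 − 0.2112| = $0.0018 per pound

$0.0018 per pound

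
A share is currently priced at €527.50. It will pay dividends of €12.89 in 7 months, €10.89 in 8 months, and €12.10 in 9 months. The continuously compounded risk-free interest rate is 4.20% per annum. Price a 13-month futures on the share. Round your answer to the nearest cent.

PV(dividends) I = 12.89·e^(−0.0420·7/12) + 10.89·e^(−0.0420·8/12) + 12.10·e^(−0.0420·9/12)
I = 12.5780 + 10.5893 + 11.7248 = 34.8921
F = (S − I)·e^(rT) = (527.50 − 34.8921) · e^(0.0420·13/12)
= 492.6079 · e^0.045500 = 492.6079 × 1.046551 = €515.54

€515.54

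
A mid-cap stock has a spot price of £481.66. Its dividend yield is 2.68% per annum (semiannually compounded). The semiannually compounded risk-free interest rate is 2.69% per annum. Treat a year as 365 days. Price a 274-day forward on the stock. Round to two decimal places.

F = S · (1+r/2)^(2T) / (1+q/2)^(2T)
= 481.66 × 1.020261 / 1.020186 = 481.66 × 1.000074
F = £481.70

£481.70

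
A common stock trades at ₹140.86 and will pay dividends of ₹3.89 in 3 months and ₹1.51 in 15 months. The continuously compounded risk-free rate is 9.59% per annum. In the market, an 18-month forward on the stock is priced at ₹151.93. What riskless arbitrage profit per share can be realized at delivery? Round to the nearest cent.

₹4.79 per share

PV(dividends) I = 3.89·e^(−0.0959·3/12) + 1.51·e^(−0.0959·15/12) = 5.1373
Fair forward F* = (S − I)·e^(rT) = (140.86 − 5.1373)·e^0.143850 = 135.7227 × 1.154711 = 156.7205
Market ₹151.93 < fair 156.7205: forward underpriced → reverse cash-and-carry (short the stock, invest proceeds at r, pay the dividends, go long the forward).
Profit at T = |F_mkt − F*| = |151.93 − 156.7205| = ₹4.79 per share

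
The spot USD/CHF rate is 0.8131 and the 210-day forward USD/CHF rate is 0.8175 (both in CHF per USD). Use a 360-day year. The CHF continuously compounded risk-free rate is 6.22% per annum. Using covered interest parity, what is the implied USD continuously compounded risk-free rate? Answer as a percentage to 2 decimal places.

5.29%

F = S·e^((r_CHF − r_USD)T) ⇒ r_USD = r_CHF − ln(F/S)/T
ln(0.8175/0.8131) = 0.005397; /(210/360) = 0.009252
r_USD = 0.0622 − 0.009252 = 0.052948
r_USD = 5.29%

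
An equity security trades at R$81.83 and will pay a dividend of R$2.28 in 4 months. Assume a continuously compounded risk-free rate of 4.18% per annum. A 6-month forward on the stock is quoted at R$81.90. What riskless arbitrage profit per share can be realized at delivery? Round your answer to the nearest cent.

R$0.64 per share

PV(dividends) I = 2.28·e^(−0.0418·4/12) = 2.2485
Fair forward F* = (S − I)·e^(rT) = (81.83 − 2.2485)·e^0.020900 = 79.5815 × 1.021120 = 81.2623
Market R$81.90 > fair 81.2623: forward overpriced → cash-and-carry (borrow at r, buy the stock and collect the dividends, short the forward).
Profit at T = |F_mkt − F*| = |81.90 − 81.2623| = R$0.64 per share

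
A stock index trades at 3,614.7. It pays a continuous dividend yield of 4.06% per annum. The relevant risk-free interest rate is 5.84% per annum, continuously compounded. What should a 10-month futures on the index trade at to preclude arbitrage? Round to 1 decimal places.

F = S·e^((r − q)T) = 3614.7 · e^((0.0584 − 0.0406) × 10/12)
= 3614.7 · e^0.014833 = 3614.7 × 1.014944
F = 3,668.7

3,668.7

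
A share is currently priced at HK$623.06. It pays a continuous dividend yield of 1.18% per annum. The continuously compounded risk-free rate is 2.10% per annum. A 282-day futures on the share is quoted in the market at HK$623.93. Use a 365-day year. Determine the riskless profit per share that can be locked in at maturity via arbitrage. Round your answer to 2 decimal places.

Fair futures: F* = S·e^(carry·T), with carry = (r − q) = 0.0210 − 0.0118 = 0.0092
F* = 623.06 · e^(0.0092 × 282/365) = 623.06 · e^0.007108 = 623.06 × 1.007133 = HK$627.5043
Market HK$623.93 < fair HK$627.5043: forward underpriced → reverse cash-and-carry (short spot, go long the forward).
At maturity, profit = |F_mkt − F*| = |623.93 − 627.5043| = HK$3.57 per share

HK$3.57 per share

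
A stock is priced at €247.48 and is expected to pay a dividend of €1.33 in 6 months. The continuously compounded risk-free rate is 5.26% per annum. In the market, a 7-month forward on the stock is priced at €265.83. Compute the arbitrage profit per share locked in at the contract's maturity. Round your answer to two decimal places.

PV(dividends) I = 1.33·e^(−0.0526·6/12) = 1.2955
Fair forward F* = (S − I)·e^(rT) = (247.48 − 1.2955)·e^0.030683 = 246.1845 × 1.031159 = 253.8554
Market €265.83 > fair 253.8554: forward overpriced → cash-and-carry (borrow at r, buy the stock and collect the dividends, short the forward).
Profit at T = |F_mkt − F*| = |265.83 − 253.8554| = €11.97 per share

€11.97 per share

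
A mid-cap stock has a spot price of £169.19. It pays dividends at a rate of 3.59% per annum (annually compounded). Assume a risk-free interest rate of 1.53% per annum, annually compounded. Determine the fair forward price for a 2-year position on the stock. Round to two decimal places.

£162.53

F = S · (1+r)^T / (1+q)^T
= 169.19 × 1.030834 / 1.073089 = 169.19 × 0.960623
F = £162.53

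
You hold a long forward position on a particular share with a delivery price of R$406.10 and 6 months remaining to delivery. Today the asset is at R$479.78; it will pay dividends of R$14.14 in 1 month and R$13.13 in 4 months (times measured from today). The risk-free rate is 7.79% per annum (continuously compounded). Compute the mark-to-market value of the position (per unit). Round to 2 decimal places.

PV(remaining dividends) I = 14.14·e^(−0.0779·1/12) + 13.13·e^(−0.0779·4/12) = 26.8420
Current forward F = (S − I)·e^(rT) = (479.78 − 26.8420)·e^(0.0779·6/12) = 452.9380 × 1.039718 = 470.9278
Value (long) = (F − K)·e^(−rT) = (470.9278 − 406.10) × 0.961799 = 62.3513
Value = R$62.35

R$62.35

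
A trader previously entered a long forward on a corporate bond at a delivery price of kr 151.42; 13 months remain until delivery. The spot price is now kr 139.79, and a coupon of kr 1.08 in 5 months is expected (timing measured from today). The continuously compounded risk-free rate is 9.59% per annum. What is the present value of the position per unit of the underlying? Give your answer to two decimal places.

kr 2.27

PV(remaining coupons) I = 1.08·e^(−0.0959·5/12) = 1.0377
Current forward F = (S − I)·e^(rT) = (139.79 − 1.0377)·e^(0.0959·13/12) = 138.7523 × 1.109480 = 153.9429
Value (long) = (F − K)·e^(−rT) = (153.9429 − 151.42) × 0.901323 = 2.2739
Value = kr 2.27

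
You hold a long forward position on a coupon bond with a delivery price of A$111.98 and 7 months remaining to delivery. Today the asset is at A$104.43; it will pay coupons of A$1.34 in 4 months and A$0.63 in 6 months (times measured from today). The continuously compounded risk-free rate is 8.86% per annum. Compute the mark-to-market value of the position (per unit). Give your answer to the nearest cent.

PV(remaining coupons) I = 1.34·e^(−0.0886·4/12) + 0.63·e^(−0.0886·6/12) = 1.9037
Current forward F = (S − I)·e^(rT) = (104.43 − 1.9037)·e^(0.0886·7/12) = 102.5263 × 1.053042 = 107.9645
Value (long) = (F − K)·e^(−rT) = (107.9645 − 111.98) × 0.949630 = -3.8132
Value = -A$3.81

-A$3.81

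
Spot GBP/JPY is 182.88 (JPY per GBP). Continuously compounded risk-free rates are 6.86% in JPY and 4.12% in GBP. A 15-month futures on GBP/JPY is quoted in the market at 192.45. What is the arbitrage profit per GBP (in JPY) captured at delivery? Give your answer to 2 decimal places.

Fair futures: F* = S·e^(carry·T), with carry = (r_JPY − r_GBP) = 0.0686 − 0.0412 = 0.0274
F* = 182.88 · e^(0.0274 × 15/12) = 182.88 · e^0.034250 = 182.88 × 1.034843 = 189.2521
Market 192.45 > fair 189.2521: forward overpriced → cash-and-carry (buy spot, short the forward).
At maturity, profit = |F_mkt − F*| = |192.45 − 189.2521| = 3.20 per GBP (in JPY)

3.20 per GBP (in JPY)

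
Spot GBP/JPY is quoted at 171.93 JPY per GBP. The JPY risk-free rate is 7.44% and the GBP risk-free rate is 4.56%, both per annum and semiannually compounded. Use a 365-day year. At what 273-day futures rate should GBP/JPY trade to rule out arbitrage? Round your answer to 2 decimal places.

175.56

By covered interest parity, F = S · (1+r_JPY/2)^(2T) / (1+r_GBP/2)^(2T)
= 171.93 × 1.056157 / 1.034298 = 171.93 × 1.021134
F = 175.56 JPY per GBP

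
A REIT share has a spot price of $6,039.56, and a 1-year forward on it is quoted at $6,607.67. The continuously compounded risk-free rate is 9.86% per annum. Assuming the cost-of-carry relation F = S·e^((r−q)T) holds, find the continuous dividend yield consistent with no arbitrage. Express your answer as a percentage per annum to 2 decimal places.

0.87%

From F = S·e^((r−q)T): (r − q) = ln(F/S)/T
ln(6607.67/6039.56) = ln(1.094065) = 0.089900
(r − q) = 0.089900 / (1) = 0.089900
q = r − ln(F/S)/T = 0.0986 − 0.089900 = 0.008700
q = 0.87%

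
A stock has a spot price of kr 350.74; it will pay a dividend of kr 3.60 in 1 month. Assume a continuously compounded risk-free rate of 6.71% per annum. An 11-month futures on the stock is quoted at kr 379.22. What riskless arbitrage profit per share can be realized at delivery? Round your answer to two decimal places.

kr 10.04 per share

PV(dividends) I = 3.60·e^(−0.0671·1/12) = 3.5799
Fair futures F* = (S − I)·e^(rT) = (350.74 − 3.5799)·e^0.061508 = 347.1601 × 1.063439 = 369.1836
Market kr 379.22 > fair 369.1836: forward overpriced → cash-and-carry (borrow at r, buy the stock and collect the dividends, short the forward).
Profit at T = |F_mkt − F*| = |379.22 − 369.1836| = kr 10.04 per share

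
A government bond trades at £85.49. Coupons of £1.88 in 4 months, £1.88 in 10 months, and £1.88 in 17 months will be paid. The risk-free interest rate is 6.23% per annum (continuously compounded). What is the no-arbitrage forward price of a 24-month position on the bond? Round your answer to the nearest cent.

PV(coupons) I = 1.88·e^(−0.0623·4/12) + 1.88·e^(−0.0623·10/12) + 1.88·e^(−0.0623·17/12)
I = 1.8414 + 1.7849 + 1.7212 = 5.3475
F = (S − I)·e^(rT) = (85.49 − 5.3475) · e^(0.0623·24/12)
= 80.1425 · e^0.124600 = 80.1425 × 1.132695 = £90.78

£90.78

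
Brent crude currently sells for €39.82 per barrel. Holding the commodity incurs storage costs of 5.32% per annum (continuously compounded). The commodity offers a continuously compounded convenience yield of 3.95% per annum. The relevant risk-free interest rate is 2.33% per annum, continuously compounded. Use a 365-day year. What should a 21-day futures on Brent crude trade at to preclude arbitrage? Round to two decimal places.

€39.90 per barrel

Net carry = r + u − y = 0.0233 + 0.0532 − 0.0395 = 0.0370
F = S·e^((r+u−y)T) = 39.82 · e^(0.0370 × 21/365) = 39.82 · e^0.002129
= 39.82 × 1.002131 = €39.90 per barrel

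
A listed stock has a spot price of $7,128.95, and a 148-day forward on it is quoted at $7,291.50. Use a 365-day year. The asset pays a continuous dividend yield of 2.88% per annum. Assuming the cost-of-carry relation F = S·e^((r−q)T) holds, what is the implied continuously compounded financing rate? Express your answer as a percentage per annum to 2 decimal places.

From F = S·e^((r−q)T): (r − q) = ln(F/S)/T
ln(7291.50/7128.95) = ln(1.022801) = 0.022545
(r − q) = 0.022545 / (148/365) = 0.055601
r = ln(F/S)/T + q = 0.055601 + 0.0288 = 0.084401
r = 8.44%

8.44%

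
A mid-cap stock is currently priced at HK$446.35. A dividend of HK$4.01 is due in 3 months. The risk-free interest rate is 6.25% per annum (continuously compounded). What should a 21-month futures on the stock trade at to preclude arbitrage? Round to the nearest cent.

HK$493.54

PV(dividends) I = 4.01·e^(−0.0625·3/12)
I = 3.9478
F = (S − I)·e^(rT) = (446.35 − 3.9478) · e^(0.0625·21/12)
= 442.4022 · e^0.109375 = 442.4022 × 1.115581 = HK$493.54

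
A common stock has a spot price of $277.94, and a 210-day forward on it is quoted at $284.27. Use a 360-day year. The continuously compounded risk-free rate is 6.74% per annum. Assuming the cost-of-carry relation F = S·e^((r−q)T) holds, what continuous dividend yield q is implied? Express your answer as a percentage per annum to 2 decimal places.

2.88%

From F = S·e^((r−q)T): (r − q) = ln(F/S)/T
ln(284.27/277.94) = ln(1.022775) = 0.022520
(r − q) = 0.022520 / (210/360) = 0.038606
q = r − ln(F/S)/T = 0.0674 − 0.038606 = 0.028794
q = 2.88%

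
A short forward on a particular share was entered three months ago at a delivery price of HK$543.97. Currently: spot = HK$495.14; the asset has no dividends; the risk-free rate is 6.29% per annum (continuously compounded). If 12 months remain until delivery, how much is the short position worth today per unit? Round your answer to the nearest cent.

Current fair forward for the remaining 12 months: F = S·e^(r·T), r = 0.0629
F = 495.14 · e^(0.0629 × 12/12) = 495.14 × 1.064920 = 527.2845
Value of long forward = (F − K)·e^(−rT) = (527.2845 − 543.97) · e^(−0.0629·12/12)
= -16.6855 × 0.939037 = -15.67
Short position value = −(long value) = HK$15.67

HK$15.67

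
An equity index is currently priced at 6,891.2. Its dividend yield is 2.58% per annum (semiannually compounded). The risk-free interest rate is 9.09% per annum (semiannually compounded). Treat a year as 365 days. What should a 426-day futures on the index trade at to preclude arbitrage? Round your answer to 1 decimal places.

F = S · (1+r/2)^(2T) / (1+q/2)^(2T)
= 6891.2 × 1.109324 / 1.030371 = 6891.2 × 1.076626
F = 7,419.2

7,419.2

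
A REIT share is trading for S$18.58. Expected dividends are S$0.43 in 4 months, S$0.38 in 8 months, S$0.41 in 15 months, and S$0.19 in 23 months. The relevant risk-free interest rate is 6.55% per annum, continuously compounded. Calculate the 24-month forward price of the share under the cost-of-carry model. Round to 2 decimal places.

S$19.66

PV(dividends) I = 0.43·e^(−0.0655·4/12) + 0.38·e^(−0.0655·8/12) + 0.41·e^(−0.0655·15/12) + 0.19·e^(−0.0655·23/12)
I = 0.4207 + 0.3638 + 0.3778 + 0.1676 = 1.3299
F = (S − I)·e^(rT) = (18.58 − 1.3299) · e^(0.0655·24/12)
= 17.2501 · e^0.131000 = 17.2501 × 1.139968 = S$19.66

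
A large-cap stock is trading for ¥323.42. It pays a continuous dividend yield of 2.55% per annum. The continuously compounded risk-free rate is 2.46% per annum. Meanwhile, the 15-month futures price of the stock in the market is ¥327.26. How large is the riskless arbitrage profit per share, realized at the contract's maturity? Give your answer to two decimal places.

¥4.20 per share

Fair futures: F* = S·e^(carry·T), with carry = (r − q) = 0.0246 − 0.0255 = -0.0009
F* = 323.42 · e^(-0.0009 × 15/12) = 323.42 · e^-0.001125 = 323.42 × 0.998876 = ¥323.0565
Market ¥327.26 > fair ¥323.0565: forward overpriced → cash-and-carry (buy spot, short the forward).
At maturity, profit = |F_mkt − F*| = |327.26 − 323.0565| = ¥4.20 per share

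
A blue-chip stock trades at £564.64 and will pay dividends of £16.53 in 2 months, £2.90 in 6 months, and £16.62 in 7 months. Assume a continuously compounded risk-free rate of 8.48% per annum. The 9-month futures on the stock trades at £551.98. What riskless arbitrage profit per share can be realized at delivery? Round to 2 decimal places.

PV(dividends) I = 16.53·e^(−0.0848·2/12) + 2.90·e^(−0.0848·6/12) + 16.62·e^(−0.0848·7/12) = 34.8955
Fair futures F* = (S − I)·e^(rT) = (564.64 − 34.8955)·e^0.063600 = 529.7445 × 1.065666 = 564.5307
Market £551.98 < fair 564.5307: forward underpriced → reverse cash-and-carry (short the stock, invest proceeds at r, pay the dividends, go long the forward).
Profit at T = |F_mkt − F*| = |551.98 − 564.5307| = £12.55 per share

£12.55 per share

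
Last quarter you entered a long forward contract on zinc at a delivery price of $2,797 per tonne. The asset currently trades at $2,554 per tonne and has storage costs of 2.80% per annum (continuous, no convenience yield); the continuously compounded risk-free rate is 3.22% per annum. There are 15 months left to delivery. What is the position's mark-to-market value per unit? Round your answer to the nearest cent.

-$41.68 per tonne

Current fair forward for the remaining 15 months: F = S·e^((r + u)·T), (r + u) = 0.0322 + 0.0280 = 0.0602
F = 2554 · e^(0.0602 × 15/12) = 2554 × 1.07815366 = 2753.6044
Value of long forward = (F − K)·e^(−rT) = (2753.6044 − 2797) · e^(−0.0322·15/12)
= -43.3956 × 0.96054927 = -41.68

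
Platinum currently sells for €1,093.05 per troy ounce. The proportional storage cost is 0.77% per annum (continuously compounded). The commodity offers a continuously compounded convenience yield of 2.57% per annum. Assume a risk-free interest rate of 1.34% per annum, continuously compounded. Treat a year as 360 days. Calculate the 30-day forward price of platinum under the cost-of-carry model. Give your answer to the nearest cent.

Net carry = r + u − y = 0.0134 + 0.0077 − 0.0257 = -0.0046
F = S·e^((r+u−y)T) = 1093.05 · e^(-0.0046 × 30/360) = 1093.05 · e^-0.00038333
= 1093.05 × 0.99961674 = €1,092.63 per troy ounce

€1,092.63 per troy ounce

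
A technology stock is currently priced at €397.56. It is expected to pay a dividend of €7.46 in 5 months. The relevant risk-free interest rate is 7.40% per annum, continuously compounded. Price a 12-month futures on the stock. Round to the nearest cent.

PV(dividends) I = 7.46·e^(−0.0740·5/12)
I = 7.2335
F = (S − I)·e^(rT) = (397.56 − 7.2335) · e^(0.0740·12/12)
= 390.3265 · e^0.074000 = 390.3265 × 1.076807 = €420.31

€420.31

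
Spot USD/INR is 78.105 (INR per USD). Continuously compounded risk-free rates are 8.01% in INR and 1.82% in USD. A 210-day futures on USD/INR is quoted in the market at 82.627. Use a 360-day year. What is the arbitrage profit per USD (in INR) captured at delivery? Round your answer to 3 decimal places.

1.650 per USD (in INR)

Fair futures: F* = S·e^(carry·T), with carry = (r_INR − r_USD) = 0.0801 − 0.0182 = 0.0619
F* = 78.105 · e^(0.0619 × 210/360) = 78.105 · e^0.036108 = 78.105 × 1.036768 = 80.9768
Market 82.627 > fair 80.9768: forward overpriced → cash-and-carry (buy spot, short the forward).
At maturity, profit = |F_mkt − F*| = |82.627 − 80.9768| = 1.650 per USD (in INR)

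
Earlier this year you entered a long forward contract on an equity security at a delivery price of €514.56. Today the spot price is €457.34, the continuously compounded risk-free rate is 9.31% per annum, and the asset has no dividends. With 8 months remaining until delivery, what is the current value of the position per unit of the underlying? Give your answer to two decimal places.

-€26.25

Current fair forward for the remaining 8 months: F = S·e^(r·T), r = 0.0931
F = 457.34 · e^(0.0931 × 8/12) = 457.34 × 1.064033 = 486.6249
Value of long forward = (F − K)·e^(−rT) = (486.6249 − 514.56) · e^(−0.0931·8/12)
= -27.9351 × 0.939820 = -26.25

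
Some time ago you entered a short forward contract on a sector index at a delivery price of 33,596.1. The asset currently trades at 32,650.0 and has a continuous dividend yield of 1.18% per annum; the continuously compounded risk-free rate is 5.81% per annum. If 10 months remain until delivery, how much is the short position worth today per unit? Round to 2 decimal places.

Current fair forward for the remaining 10 months: F = S·e^((r − q)·T), (r − q) = 0.0581 − 0.0118 = 0.0463
F = 32650.0 · e^(0.0463 × 10/12) = 32650.0 × 1.03933734 = 33934.3642
Value of long forward = (F − K)·e^(−rT) = (33934.3642 − 33596.1) · e^(−0.0581·10/12)
= 338.2642 × 0.95273673 = 322.28
Short position value = −(long value) = -322.28

-322.28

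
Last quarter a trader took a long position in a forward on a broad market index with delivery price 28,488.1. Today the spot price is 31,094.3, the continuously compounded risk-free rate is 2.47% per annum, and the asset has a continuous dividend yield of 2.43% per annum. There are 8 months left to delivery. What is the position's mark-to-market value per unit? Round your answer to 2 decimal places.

2571.79

Current fair forward for the remaining 8 months: F = S·e^((r − q)·T), (r − q) = 0.0247 − 0.0243 = 0.0004
F = 31094.3 · e^(0.0004 × 8/12) = 31094.3 × 1.00026670 = 31102.5928
Value of long forward = (F − K)·e^(−rT) = (31102.5928 − 28488.1) · e^(−0.0247·8/12)
= 2614.4928 × 0.98366817 = 2571.79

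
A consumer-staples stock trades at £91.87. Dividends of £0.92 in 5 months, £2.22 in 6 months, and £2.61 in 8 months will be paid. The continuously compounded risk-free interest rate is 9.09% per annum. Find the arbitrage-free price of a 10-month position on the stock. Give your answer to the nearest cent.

£93.21

PV(dividends) I = 0.92·e^(−0.0909·5/12) + 2.22·e^(−0.0909·6/12) + 2.61·e^(−0.0909·8/12)
I = 0.8858 + 2.1214 + 2.4565 = 5.4637
F = (S − I)·e^(rT) = (91.87 − 5.4637) · e^(0.0909·10/12)
= 86.4063 · e^0.075750 = 86.4063 × 1.078693 = £93.21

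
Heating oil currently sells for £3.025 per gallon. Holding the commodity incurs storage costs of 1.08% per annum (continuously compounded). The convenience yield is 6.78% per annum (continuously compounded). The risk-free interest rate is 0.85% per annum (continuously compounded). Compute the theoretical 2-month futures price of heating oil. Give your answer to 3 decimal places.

£3.001 per gallon

Net carry = r + u − y = 0.0085 + 0.0108 − 0.0678 = -0.0485
F = S·e^((r+u−y)T) = 3.025 · e^(-0.0485 × 2/12) = 3.025 · e^-0.008083
= 3.025 × 0.991950 = £3.001 per gallon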